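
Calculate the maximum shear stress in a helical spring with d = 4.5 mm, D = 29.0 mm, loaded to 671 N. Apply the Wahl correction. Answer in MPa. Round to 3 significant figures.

Spring index C = D/d = 29.0/4.5 = 6.4444
K_W = (4C−1)/(4C−4) + 0.615/C = 24.778/21.778 + 0.0954 = 1.2332
τ₀ = 8FD/(πd³) = 8·671·29.0/(π·4.5³) = 155672/286.28 = 543.78 MPa
τ_max = K·τ₀ = 1.2332 × 543.78 = 670.58 MPa

671 MPa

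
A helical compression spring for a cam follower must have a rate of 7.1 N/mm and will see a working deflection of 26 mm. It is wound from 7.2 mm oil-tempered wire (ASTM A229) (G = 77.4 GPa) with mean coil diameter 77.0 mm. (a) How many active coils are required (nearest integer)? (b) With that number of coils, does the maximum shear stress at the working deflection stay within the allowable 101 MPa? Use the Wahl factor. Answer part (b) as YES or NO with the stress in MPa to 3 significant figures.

N_a = Gd⁴/(8D³k) = (77.4×10³)(7.2⁴)/(8·77.0³·7.1) = 8.021 → N_a = 8
Actual rate k = Gd⁴/(8D³·8) = 7.119 N/mm
Working load F = kδ = 7.119·26 = 185.09 N
C = 77.0/7.2 = 10.6944; K_W = (4C−1)/(4C−4)+0.615/C = 1.1349
τ_max = K_W·8FD/(πd³) = 1.1349·97.236 = 110.35 MPa
τ_max > 101 MPa → exceeds allowable

(a) 8 coils; (b) NO, τ_max = 110 MPa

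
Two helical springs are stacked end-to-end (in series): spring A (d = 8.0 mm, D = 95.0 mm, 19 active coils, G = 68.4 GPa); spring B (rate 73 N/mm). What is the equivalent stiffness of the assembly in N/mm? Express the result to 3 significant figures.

k_A = Gd⁴/(8D³N_a) = (68.4×10³)(8.0⁴)/(8·95.0³·19) = 2.1498 N/mm
Series: 1/k_eq = 1/2.1498 + 1/73 = 0.47885; k_eq = 2.0883 N/mm

2.09 N/mm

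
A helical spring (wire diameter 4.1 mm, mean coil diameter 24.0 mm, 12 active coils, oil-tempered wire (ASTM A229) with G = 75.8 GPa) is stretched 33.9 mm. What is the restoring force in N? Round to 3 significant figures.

k = Gd⁴/(8D³N_a) = (75.8×10³)(4.1⁴)/(8·24.0³·12) = 16.14 N/mm
F = k·δ = 16.14 × 33.9 = 547.14 N

547 N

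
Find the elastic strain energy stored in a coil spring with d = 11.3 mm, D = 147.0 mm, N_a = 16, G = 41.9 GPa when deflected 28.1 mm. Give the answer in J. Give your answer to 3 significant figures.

k = Gd⁴/(8D³N_a) = (41.9×10³)(11.3⁴)/(8·147.0³·16) = 1.6802 N/mm
U = ½kδ² = 0.5 × 1.6802 × 28.1² = 663.36 N·mm = 0.66336 J

0.663 J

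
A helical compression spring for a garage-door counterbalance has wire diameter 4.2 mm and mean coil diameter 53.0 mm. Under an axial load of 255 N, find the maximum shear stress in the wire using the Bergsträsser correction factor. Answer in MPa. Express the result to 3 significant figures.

513 MPa

Spring index C = D/d = 53.0/4.2 = 12.6190
K_B = (4C+2)/(4C−3) = 52.476/47.476 = 1.1053
τ₀ = 8FD/(πd³) = 8·255·53.0/(π·4.2³) = 108120/232.75 = 464.52 MPa
τ_max = K·τ₀ = 1.1053 × 464.52 = 513.45 MPa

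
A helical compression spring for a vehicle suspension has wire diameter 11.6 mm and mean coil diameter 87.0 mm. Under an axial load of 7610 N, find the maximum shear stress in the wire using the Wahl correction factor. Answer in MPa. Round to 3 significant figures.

1290 MPa

Spring index C = D/d = 87.0/11.6 = 7.5000
K_W = (4C−1)/(4C−4) + 0.615/C = 29.000/26.000 + 0.0820 = 1.1974
τ₀ = 8FD/(πd³) = 8·7610·87.0/(π·11.6³) = 5.29656e+06/4903.7 = 1080.1 MPa
τ_max = K·τ₀ = 1.1974 × 1080.1 = 1293.3 MPa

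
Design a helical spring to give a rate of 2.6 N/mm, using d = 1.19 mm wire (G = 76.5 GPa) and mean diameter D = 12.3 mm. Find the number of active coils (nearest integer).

N_a = Gd⁴/(8D³k) = (76.5×10³ × 1.19⁴)/(8 × 12.3³ × 2.6)
    = 153408 / 38706 = 3.963 → 4 coils

4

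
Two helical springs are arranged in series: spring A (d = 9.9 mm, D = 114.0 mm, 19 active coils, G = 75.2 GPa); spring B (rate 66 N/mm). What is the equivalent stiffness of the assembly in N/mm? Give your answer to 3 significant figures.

3.06 N/mm

k_A = Gd⁴/(8D³N_a) = (75.2×10³)(9.9⁴)/(8·114.0³·19) = 3.2077 N/mm
Series: 1/k_eq = 1/3.2077 + 1/66 = 0.3269; k_eq = 3.0591 N/mm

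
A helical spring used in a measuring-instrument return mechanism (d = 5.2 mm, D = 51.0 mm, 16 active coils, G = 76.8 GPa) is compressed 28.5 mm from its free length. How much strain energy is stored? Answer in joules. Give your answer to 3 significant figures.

1.34 J

k = Gd⁴/(8D³N_a) = (76.8×10³)(5.2⁴)/(8·51.0³·16) = 3.3072 N/mm
U = ½kδ² = 0.5 × 3.3072 × 28.5² = 1343.1 N·mm = 1.3431 J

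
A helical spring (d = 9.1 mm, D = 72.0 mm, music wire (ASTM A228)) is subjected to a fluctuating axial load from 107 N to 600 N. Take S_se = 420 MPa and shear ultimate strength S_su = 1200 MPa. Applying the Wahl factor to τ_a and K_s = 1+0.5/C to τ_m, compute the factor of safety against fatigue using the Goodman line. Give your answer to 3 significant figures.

4.07

C = D/d = 72.0/9.1 = 7.9121; K_W = (4C−1)/(4C−4)+0.615/C = 1.1862; K_s = 1+0.5/C = 1.0632
F_a = (F_max−F_min)/2 = 246.5 N; F_m = (F_max+F_min)/2 = 353.5 N
τ_a = K_W·8F_aD/(πd³) = 1.1862 × 59.974 = 71.144 MPa
τ_m = K_s·8F_mD/(πd³) = 1.0632 × 86.008 = 91.443 MPa
Goodman: 1/n_f = τ_a/S_se + τ_m/S_su = 71.144/420 + 91.443/1200 = 0.16939 + 0.07620 = 0.24559
n_f = 1/0.24559 = 4.072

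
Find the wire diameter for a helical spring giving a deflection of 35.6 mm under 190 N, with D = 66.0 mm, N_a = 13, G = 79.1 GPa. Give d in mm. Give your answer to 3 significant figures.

6.70 mm

Required rate k = F/δ = 190/35.6 = 5.3371 N/mm
d = (8D³N_a·k / G)^(1/4) = (8·66.0³·13·5.3371 / (79.1×10³))^0.25
  = (2017.4)^0.25 = 6.7019 mm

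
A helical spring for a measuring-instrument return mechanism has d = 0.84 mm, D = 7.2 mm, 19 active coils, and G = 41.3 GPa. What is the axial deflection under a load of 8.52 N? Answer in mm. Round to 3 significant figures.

k = Gd⁴/(8D³N_a) = (41.3×10³)(0.84⁴)/(8·7.2³·19) = 0.36243 N/mm
δ = F/k = 8.52 / 0.36243 = 23.508 mm

23.5 mm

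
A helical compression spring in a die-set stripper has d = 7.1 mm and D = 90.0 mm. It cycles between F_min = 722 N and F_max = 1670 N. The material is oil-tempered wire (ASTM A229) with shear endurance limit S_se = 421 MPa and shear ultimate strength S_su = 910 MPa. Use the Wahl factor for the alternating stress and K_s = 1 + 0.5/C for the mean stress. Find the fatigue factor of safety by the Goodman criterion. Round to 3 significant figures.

0.596

C = D/d = 90.0/7.1 = 12.6761; K_W = (4C−1)/(4C−4)+0.615/C = 1.1128; K_s = 1+0.5/C = 1.0394
F_a = (F_max−F_min)/2 = 474 N; F_m = (F_max+F_min)/2 = 1196 N
τ_a = K_W·8F_aD/(πd³) = 1.1128 × 303.52 = 337.74 MPa
τ_m = K_s·8F_mD/(πd³) = 1.0394 × 765.84 = 796.05 MPa
Goodman: 1/n_f = τ_a/S_se + τ_m/S_su = 337.74/421 + 796.05/910 = 0.80224 + 0.87478 = 1.677
n_f = 1/1.677 = 0.5963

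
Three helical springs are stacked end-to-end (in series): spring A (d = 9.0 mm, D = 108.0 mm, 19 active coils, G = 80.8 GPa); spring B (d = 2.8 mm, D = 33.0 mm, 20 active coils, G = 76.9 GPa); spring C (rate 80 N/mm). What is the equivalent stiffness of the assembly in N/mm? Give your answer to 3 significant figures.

k_A = Gd⁴/(8D³N_a) = (80.8×10³)(9.0⁴)/(8·108.0³·19) = 2.7686 N/mm
k_B = Gd⁴/(8D³N_a) = (76.9×10³)(2.8⁴)/(8·33.0³·20) = 0.82205 N/mm
Series: 1/k_eq = 1/2.7686 + 1/0.82205 + 1/80 = 1.5902; k_eq = 0.62887 N/mm

0.629 N/mm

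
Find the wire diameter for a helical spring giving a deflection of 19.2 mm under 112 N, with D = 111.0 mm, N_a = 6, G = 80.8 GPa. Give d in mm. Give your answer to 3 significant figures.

Required rate k = F/δ = 112/19.2 = 5.8333 N/mm
d = (8D³N_a·k / G)^(1/4) = (8·111.0³·6·5.8333 / (80.8×10³))^0.25
  = (4739.3)^0.25 = 8.2971 mm

8.30 mm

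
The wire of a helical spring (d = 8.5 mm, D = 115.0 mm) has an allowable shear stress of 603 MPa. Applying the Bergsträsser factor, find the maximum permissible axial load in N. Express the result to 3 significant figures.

1150 N

C = D/d = 115.0/8.5 = 13.5294
K_B = (4C+2)/(4C−3) = 56.118/51.118 = 1.0978
τ_max = K·8FD/(πd³) → F_max = τ_allow·πd³/(8DK)
F_max = 603·π·8.5³/(8·115.0·1.0978) = 1.1634e+06/1010 = 1151.9 N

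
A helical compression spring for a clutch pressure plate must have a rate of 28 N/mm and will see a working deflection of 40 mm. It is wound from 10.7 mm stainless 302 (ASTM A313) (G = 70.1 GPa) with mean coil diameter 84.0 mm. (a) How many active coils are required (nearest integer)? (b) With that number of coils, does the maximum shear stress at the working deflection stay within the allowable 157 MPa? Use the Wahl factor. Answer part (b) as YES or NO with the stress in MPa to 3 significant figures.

N_a = Gd⁴/(8D³k) = (70.1×10³)(10.7⁴)/(8·84.0³·28) = 6.921 → N_a = 7
Actual rate k = Gd⁴/(8D³·7) = 27.684 N/mm
Working load F = kδ = 27.684·40 = 1107.4 N
C = 84.0/10.7 = 7.8505; K_W = (4C−1)/(4C−4)+0.615/C = 1.1878
τ_max = K_W·8FD/(πd³) = 1.1878·193.35 = 229.67 MPa
τ_max > 157 MPa → exceeds allowable

(a) 7 coils; (b) NO, τ_max = 230 MPa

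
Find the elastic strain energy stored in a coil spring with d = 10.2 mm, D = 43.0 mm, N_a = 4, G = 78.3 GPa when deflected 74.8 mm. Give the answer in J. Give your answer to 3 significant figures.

k = Gd⁴/(8D³N_a) = (78.3×10³)(10.2⁴)/(8·43.0³·4) = 333.12 N/mm
U = ½kδ² = 0.5 × 333.12 × 74.8² = 9.3192e+05 N·mm = 931.92 J

932 J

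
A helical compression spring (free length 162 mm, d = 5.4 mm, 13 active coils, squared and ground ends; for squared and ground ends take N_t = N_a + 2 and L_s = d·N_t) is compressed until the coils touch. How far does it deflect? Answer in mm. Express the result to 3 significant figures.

N_t = 15; L_s = 5.4·15 = 81 mm
δ_solid = L₀ − L_s = 162 − 81 = 81 mm

81.0 mm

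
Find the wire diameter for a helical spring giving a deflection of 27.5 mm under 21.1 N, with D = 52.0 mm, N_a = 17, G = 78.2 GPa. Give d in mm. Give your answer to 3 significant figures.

3.70 mm

Required rate k = F/δ = 21.1/27.5 = 0.76727 N/mm
d = (8D³N_a·k / G)^(1/4) = (8·52.0³·17·0.76727 / (78.2×10³))^0.25
  = (187.63)^0.25 = 3.7010 mm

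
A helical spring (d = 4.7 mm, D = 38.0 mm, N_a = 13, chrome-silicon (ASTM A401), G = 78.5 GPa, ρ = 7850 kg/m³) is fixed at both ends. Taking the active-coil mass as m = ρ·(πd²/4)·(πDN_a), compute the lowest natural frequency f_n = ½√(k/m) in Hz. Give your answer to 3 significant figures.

k = Gd⁴/(8D³N_a) = (78.5×10³)(4.7⁴)/(8·38.0³·13) = 6.7124 N/mm = 6712.4 N/m
Wire length L = πDN_a = π·38.0·13 = 1551.9 mm
m = ρ·(πd²/4)·L = 7850 × 17.349×10⁻⁶ m² × 1.5519 m = 0.21136 kg
f_n = ½√(k/m) = 0.5·√(6712.4/0.21136) = 0.5·√(31757) = 89.103 Hz

89.1 Hz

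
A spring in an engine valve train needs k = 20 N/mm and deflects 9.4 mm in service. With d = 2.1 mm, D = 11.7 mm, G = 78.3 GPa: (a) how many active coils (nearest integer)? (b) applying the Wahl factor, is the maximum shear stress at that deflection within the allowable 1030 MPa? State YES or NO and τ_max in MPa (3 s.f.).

(a) 6 coils; (b) YES, τ_max = 763 MPa

N_a = Gd⁴/(8D³k) = (78.3×10³)(2.1⁴)/(8·11.7³·20) = 5.942 → N_a = 6
Actual rate k = Gd⁴/(8D³·6) = 19.808 N/mm
Working load F = kδ = 19.808·9.4 = 186.19 N
C = 11.7/2.1 = 5.5714; K_W = (4C−1)/(4C−4)+0.615/C = 1.2744
τ_max = K_W·8FD/(πd³) = 1.2744·599.01 = 763.41 MPa
τ_max ≤ 1030 MPa → acceptable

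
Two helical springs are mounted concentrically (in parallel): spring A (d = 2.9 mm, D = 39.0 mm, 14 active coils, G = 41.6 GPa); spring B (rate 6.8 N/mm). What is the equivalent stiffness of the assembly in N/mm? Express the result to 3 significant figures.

7.24 N/mm

k_A = Gd⁴/(8D³N_a) = (41.6×10³)(2.9⁴)/(8·39.0³·14) = 0.44287 N/mm
Parallel: k_eq = 0.44287 + 6.8 = 7.2429 N/mm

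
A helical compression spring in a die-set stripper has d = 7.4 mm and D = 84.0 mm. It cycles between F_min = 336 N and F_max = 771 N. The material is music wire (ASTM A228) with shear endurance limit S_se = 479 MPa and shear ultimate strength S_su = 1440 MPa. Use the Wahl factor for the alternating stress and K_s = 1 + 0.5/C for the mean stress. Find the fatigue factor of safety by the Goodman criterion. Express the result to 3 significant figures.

C = D/d = 84.0/7.4 = 11.3514; K_W = (4C−1)/(4C−4)+0.615/C = 1.1266; K_s = 1+0.5/C = 1.0440
F_a = (F_max−F_min)/2 = 217.5 N; F_m = (F_max+F_min)/2 = 553.5 N
τ_a = K_W·8F_aD/(πd³) = 1.1266 × 114.81 = 129.35 MPa
τ_m = K_s·8F_mD/(πd³) = 1.0440 × 292.17 = 305.04 MPa
Goodman: 1/n_f = τ_a/S_se + τ_m/S_su = 129.35/479 + 305.04/1440 = 0.27004 + 0.21184 = 0.48188
n_f = 1/0.48188 = 2.075

2.08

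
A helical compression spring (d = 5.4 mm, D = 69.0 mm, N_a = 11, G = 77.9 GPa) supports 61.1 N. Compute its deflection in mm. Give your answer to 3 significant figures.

k = Gd⁴/(8D³N_a) = (77.9×10³)(5.4⁴)/(8·69.0³·11) = 2.2913 N/mm
δ = F/k = 61.1 / 2.2913 = 26.666 mm

26.7 mm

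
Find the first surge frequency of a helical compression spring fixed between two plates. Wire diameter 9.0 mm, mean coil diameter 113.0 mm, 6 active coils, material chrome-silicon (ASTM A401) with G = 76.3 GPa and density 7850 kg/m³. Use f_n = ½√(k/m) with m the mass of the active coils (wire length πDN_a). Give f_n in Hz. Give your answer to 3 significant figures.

41.2 Hz

k = Gd⁴/(8D³N_a) = (76.3×10³)(9.0⁴)/(8·113.0³·6) = 7.228 N/mm = 7228 N/m
Wire length L = πDN_a = π·113.0·6 = 2130 mm
m = ρ·(πd²/4)·L = 7850 × 63.617×10⁻⁶ m² × 2.13 m = 1.0637 kg
f_n = ½√(k/m) = 0.5·√(7228/1.0637) = 0.5·√(6795.1) = 41.216 Hz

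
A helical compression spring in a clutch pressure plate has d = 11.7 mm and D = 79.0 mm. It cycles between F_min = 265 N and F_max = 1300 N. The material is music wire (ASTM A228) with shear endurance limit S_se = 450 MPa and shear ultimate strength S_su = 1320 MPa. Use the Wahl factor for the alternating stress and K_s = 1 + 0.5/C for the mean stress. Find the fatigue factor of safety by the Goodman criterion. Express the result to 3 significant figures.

C = D/d = 79.0/11.7 = 6.7521; K_W = (4C−1)/(4C−4)+0.615/C = 1.2215; K_s = 1+0.5/C = 1.0741
F_a = (F_max−F_min)/2 = 517.5 N; F_m = (F_max+F_min)/2 = 782.5 N
τ_a = K_W·8F_aD/(πd³) = 1.2215 × 65.001 = 79.397 MPa
τ_m = K_s·8F_mD/(πd³) = 1.0741 × 98.287 = 105.56 MPa
Goodman: 1/n_f = τ_a/S_se + τ_m/S_su = 79.397/450 + 105.56/1320 = 0.17644 + 0.07997 = 0.25641
n_f = 1/0.25641 = 3.9

3.90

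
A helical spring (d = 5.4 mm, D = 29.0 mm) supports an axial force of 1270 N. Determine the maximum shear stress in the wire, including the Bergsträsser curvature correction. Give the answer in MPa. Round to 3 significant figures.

Spring index C = D/d = 29.0/5.4 = 5.3704
K_B = (4C+2)/(4C−3) = 23.481/18.481 = 1.2705
τ₀ = 8FD/(πd³) = 8·1270·29.0/(π·5.4³) = 294640/494.69 = 595.61 MPa
τ_max = K·τ₀ = 1.2705 × 595.61 = 756.74 MPa

757 MPa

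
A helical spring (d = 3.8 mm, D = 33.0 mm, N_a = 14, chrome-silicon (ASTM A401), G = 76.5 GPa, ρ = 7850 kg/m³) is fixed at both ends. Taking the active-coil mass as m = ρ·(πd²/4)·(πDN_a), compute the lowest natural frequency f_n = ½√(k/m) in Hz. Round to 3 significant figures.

87.6 Hz

k = Gd⁴/(8D³N_a) = (76.5×10³)(3.8⁴)/(8·33.0³·14) = 3.9631 N/mm = 3963.1 N/m
Wire length L = πDN_a = π·33.0·14 = 1451.4 mm
m = ρ·(πd²/4)·L = 7850 × 11.341×10⁻⁶ m² × 1.4514 m = 0.12922 kg
f_n = ½√(k/m) = 0.5·√(3963.1/0.12922) = 0.5·√(30670) = 87.565 Hz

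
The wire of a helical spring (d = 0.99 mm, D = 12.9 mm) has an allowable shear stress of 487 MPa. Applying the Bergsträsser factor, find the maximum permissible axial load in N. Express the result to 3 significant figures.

C = D/d = 12.9/0.99 = 13.0303
K_B = (4C+2)/(4C−3) = 54.121/49.121 = 1.1018
τ_max = K·8FD/(πd³) → F_max = τ_allow·πd³/(8DK)
F_max = 487·π·0.99³/(8·12.9·1.1018) = 1484.5/113.7 = 13.056 N

13.1 N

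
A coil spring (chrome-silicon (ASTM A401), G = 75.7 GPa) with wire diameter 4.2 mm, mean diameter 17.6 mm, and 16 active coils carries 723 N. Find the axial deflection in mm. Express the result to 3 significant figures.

21.4 mm

k = Gd⁴/(8D³N_a) = (75.7×10³)(4.2⁴)/(8·17.6³·16) = 33.756 N/mm
δ = F/k = 723 / 33.756 = 21.419 mm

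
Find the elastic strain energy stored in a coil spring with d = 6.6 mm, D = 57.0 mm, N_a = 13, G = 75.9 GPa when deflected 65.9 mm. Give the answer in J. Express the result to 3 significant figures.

16.2 J

k = Gd⁴/(8D³N_a) = (75.9×10³)(6.6⁴)/(8·57.0³·13) = 7.4776 N/mm
U = ½kδ² = 0.5 × 7.4776 × 65.9² = 16237 N·mm = 16.237 J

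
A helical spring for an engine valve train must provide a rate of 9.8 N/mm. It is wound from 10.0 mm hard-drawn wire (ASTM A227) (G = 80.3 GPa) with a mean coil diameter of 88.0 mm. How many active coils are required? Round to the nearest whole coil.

15

N_a = Gd⁴/(8D³k) = (80.3×10³ × 10.0⁴)/(8 × 88.0³ × 9.8)
    = 8.03e+08 / 5.34274e+07 = 15.03 → 15 coils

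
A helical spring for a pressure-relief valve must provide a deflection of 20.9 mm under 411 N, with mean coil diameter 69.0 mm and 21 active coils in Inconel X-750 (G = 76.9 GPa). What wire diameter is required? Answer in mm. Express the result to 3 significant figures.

10.9 mm

Required rate k = F/δ = 411/20.9 = 19.665 N/mm
d = (8D³N_a·k / G)^(1/4) = (8·69.0³·21·19.665 / (76.9×10³))^0.25
  = (14113)^0.25 = 10.8995 mm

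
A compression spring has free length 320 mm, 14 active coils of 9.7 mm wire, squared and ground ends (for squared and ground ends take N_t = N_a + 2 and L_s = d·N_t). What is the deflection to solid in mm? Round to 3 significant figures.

N_t = 16; L_s = 9.7·16 = 155.2 mm
δ_solid = L₀ − L_s = 320 − 155.2 = 164.8 mm

165 mm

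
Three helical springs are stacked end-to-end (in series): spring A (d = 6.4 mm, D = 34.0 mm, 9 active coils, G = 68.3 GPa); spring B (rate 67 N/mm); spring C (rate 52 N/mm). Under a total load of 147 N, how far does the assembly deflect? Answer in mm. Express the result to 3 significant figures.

k_A = Gd⁴/(8D³N_a) = (68.3×10³)(6.4⁴)/(8·34.0³·9) = 40.492 N/mm
Series: 1/k_eq = 1/40.492 + 1/67 + 1/52 = 0.058852; k_eq = 16.992 N/mm
δ = F/k_eq = 147/16.992 = 8.6513 mm

8.65 mm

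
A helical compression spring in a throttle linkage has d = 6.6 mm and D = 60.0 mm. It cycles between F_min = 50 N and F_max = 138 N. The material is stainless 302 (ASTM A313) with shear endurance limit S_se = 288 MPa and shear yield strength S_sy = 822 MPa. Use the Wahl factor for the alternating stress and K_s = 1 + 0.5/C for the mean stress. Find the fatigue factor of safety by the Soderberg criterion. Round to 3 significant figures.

C = D/d = 60.0/6.6 = 9.0909; K_W = (4C−1)/(4C−4)+0.615/C = 1.1603; K_s = 1+0.5/C = 1.0550
F_a = (F_max−F_min)/2 = 44 N; F_m = (F_max+F_min)/2 = 94 N
τ_a = K_W·8F_aD/(πd³) = 1.1603 × 23.384 = 27.133 MPa
τ_m = K_s·8F_mD/(πd³) = 1.0550 × 49.956 = 52.704 MPa
Soderberg: 1/n_f = τ_a/S_se + τ_m/S_sy = 27.133/288 + 52.704/822 = 0.09421 + 0.06412 = 0.15833
n_f = 1/0.15833 = 6.316

6.32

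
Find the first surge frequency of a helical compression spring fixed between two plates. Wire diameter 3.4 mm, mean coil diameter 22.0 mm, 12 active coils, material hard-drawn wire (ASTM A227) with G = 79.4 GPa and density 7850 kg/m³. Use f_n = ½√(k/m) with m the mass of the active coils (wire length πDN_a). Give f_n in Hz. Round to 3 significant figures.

k = Gd⁴/(8D³N_a) = (79.4×10³)(3.4⁴)/(8·22.0³·12) = 10.38 N/mm = 10380 N/m
Wire length L = πDN_a = π·22.0·12 = 829.38 mm
m = ρ·(πd²/4)·L = 7850 × 9.0792×10⁻⁶ m² × 0.82938 m = 0.059111 kg
f_n = ½√(k/m) = 0.5·√(10380/0.059111) = 0.5·√(1.756e+05) = 209.52 Hz

210 Hz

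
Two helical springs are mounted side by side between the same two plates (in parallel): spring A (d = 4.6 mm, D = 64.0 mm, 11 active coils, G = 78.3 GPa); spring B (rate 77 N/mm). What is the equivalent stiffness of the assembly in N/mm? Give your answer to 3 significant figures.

78.5 N/mm

k_A = Gd⁴/(8D³N_a) = (78.3×10³)(4.6⁴)/(8·64.0³·11) = 1.5197 N/mm
Parallel: k_eq = 1.5197 + 77 = 78.52 N/mm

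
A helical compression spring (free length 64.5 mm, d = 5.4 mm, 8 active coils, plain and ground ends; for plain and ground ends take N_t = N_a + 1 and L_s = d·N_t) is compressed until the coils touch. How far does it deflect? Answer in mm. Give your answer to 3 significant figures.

15.9 mm

N_t = 9; L_s = 5.4·9 = 48.6 mm
δ_solid = L₀ − L_s = 64.5 − 48.6 = 15.9 mm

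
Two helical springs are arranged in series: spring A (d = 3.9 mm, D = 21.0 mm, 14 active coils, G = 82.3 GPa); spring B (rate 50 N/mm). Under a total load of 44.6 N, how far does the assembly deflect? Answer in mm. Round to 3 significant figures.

3.32 mm

k_A = Gd⁴/(8D³N_a) = (82.3×10³)(3.9⁴)/(8·21.0³·14) = 18.356 N/mm
Series: 1/k_eq = 1/18.356 + 1/50 = 0.074478; k_eq = 13.427 N/mm
δ = F/k_eq = 44.6/13.427 = 3.3217 mm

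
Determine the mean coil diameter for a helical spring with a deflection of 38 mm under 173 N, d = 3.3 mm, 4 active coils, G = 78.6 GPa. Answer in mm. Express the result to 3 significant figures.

40.0 mm

Required rate k = F/δ = 173/38 = 4.5526 N/mm
D = (Gd⁴/(8N_a·k))^(1/3) = (78.6×10³·3.3⁴/(8·4·4.5526))^(1/3)
  = (63983.2)^(1/3) = 39.9965 mm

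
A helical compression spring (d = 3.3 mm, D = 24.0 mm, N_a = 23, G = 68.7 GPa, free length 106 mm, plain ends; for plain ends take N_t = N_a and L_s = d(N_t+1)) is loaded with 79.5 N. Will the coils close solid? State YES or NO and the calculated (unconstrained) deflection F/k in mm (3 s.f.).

k = Gd⁴/(8D³N_a) = (68.7×10³)(3.3⁴)/(8·24.0³·23) = 3.203 N/mm
N_t = 23; L_s = 3.3·24 = 79.2 mm; δ_solid = L₀ − L_s = 106 − 79.2 = 26.8 mm
δ = F/k = 79.5/3.203 = 24.82 mm
δ < δ_solid → spring does not go solid

NO, δ = 24.8 mm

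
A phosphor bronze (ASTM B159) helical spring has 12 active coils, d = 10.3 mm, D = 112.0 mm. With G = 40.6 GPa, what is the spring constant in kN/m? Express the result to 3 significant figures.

3.39 kN/m

k = Gd⁴/(8D³N_a) = (40.6×10³ × 10.3⁴) / (8 × 112.0³ × 12)
  = 4.56957e+08 / 1.34873e+08 = 3.388 N/mm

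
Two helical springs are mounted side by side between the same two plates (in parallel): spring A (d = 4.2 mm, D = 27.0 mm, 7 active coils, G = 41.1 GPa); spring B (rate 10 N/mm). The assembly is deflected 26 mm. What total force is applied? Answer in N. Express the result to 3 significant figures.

562 N

k_A = Gd⁴/(8D³N_a) = (41.1×10³)(4.2⁴)/(8·27.0³·7) = 11.603 N/mm
Parallel: k_eq = 11.603 + 10 = 21.603 N/mm
F = k_eq·δ = 21.603·26 = 561.67 N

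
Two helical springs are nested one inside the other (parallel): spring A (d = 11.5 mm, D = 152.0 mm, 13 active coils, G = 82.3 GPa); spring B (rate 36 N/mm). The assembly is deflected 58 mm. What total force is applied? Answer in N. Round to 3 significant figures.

2320 N

k_A = Gd⁴/(8D³N_a) = (82.3×10³)(11.5⁴)/(8·152.0³·13) = 3.9412 N/mm
Parallel: k_eq = 3.9412 + 36 = 39.941 N/mm
F = k_eq·δ = 39.941·58 = 2316.6 N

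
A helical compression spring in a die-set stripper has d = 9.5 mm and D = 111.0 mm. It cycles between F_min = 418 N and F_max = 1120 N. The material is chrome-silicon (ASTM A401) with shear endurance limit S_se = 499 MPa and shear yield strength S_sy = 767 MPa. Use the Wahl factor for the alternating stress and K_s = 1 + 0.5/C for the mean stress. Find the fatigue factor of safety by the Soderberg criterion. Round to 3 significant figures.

1.65

C = D/d = 111.0/9.5 = 11.6842; K_W = (4C−1)/(4C−4)+0.615/C = 1.1228; K_s = 1+0.5/C = 1.0428
F_a = (F_max−F_min)/2 = 351 N; F_m = (F_max+F_min)/2 = 769 N
τ_a = K_W·8F_aD/(πd³) = 1.1228 × 115.72 = 129.93 MPa
τ_m = K_s·8F_mD/(πd³) = 1.0428 × 253.52 = 264.37 MPa
Soderberg: 1/n_f = τ_a/S_se + τ_m/S_sy = 129.93/499 + 264.37/767 = 0.26038 + 0.34468 = 0.60507
n_f = 1/0.60507 = 1.653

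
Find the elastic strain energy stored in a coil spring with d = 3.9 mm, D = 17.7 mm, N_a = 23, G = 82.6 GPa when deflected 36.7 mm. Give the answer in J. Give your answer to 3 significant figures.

k = Gd⁴/(8D³N_a) = (82.6×10³)(3.9⁴)/(8·17.7³·23) = 18.728 N/mm
U = ½kδ² = 0.5 × 18.728 × 36.7² = 12613 N·mm = 12.613 J

12.6 J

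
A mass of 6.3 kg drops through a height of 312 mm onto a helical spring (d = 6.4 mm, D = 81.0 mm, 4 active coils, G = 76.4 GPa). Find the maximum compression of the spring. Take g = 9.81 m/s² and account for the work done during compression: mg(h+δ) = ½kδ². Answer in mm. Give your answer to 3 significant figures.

k = Gd⁴/(8D³N_a) = (76.4×10³)(6.4⁴)/(8·81.0³·4) = 7.5372 N/mm
W = mg = 6.3 × 9.81 = 61.803 N
½kδ² − Wδ − Wh = 0 → δ = (W + √(W² + 2kWh))/k
δ = (61.803 + √(3819.6 + 290671))/7.5372 = (61.803 + 542.67)/7.5372 = 80.199 mm

80.2 mm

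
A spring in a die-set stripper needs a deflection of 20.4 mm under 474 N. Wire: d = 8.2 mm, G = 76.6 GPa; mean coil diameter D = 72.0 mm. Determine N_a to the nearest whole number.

Required rate k = F/δ = 474/20.4 = 23.235 N/mm
N_a = Gd⁴/(8D³k) = (76.6×10³ × 8.2⁴)/(8 × 72.0³ × 23.235)
    = 3.46325e+08 / 6.93802e+07 = 4.992 → 5 coils

5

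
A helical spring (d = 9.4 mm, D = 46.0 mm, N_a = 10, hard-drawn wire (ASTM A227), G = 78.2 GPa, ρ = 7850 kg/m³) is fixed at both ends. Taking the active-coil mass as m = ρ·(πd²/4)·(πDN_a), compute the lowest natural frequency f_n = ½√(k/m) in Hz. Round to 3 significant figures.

158 Hz

k = Gd⁴/(8D³N_a) = (78.2×10³)(9.4⁴)/(8·46.0³·10) = 78.407 N/mm = 78407 N/m
Wire length L = πDN_a = π·46.0·10 = 1445.1 mm
m = ρ·(πd²/4)·L = 7850 × 69.398×10⁻⁶ m² × 1.4451 m = 0.78727 kg
f_n = ½√(k/m) = 0.5·√(78407/0.78727) = 0.5·√(99594) = 157.79 Hz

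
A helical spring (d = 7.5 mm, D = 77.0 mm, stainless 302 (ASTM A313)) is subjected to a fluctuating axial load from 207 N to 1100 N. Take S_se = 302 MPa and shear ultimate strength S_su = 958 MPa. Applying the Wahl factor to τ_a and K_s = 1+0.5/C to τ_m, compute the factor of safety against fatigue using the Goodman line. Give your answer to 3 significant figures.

C = D/d = 77.0/7.5 = 10.2667; K_W = (4C−1)/(4C−4)+0.615/C = 1.1408; K_s = 1+0.5/C = 1.0487
F_a = (F_max−F_min)/2 = 446.5 N; F_m = (F_max+F_min)/2 = 653.5 N
τ_a = K_W·8F_aD/(πd³) = 1.1408 × 207.52 = 236.75 MPa
τ_m = K_s·8F_mD/(πd³) = 1.0487 × 303.73 = 318.53 MPa
Goodman: 1/n_f = τ_a/S_se + τ_m/S_su = 236.75/302 + 318.53/958 = 0.78394 + 0.33249 = 1.1164
n_f = 1/1.1164 = 0.8957

0.896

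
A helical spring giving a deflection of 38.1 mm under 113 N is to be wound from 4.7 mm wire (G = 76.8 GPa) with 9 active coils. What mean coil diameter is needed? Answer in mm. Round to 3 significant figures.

Required rate k = F/δ = 113/38.1 = 2.9659 N/mm
D = (Gd⁴/(8N_a·k))^(1/3) = (76.8×10³·4.7⁴/(8·9·2.9659))^(1/3)
  = (175496)^(1/3) = 55.9872 mm

56.0 mm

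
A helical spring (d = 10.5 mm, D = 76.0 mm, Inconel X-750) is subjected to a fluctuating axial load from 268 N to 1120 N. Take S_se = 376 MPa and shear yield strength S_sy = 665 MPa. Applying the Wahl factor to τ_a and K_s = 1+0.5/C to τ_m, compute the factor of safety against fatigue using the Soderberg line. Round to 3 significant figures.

C = D/d = 76.0/10.5 = 7.2381; K_W = (4C−1)/(4C−4)+0.615/C = 1.2052; K_s = 1+0.5/C = 1.0691
F_a = (F_max−F_min)/2 = 426 N; F_m = (F_max+F_min)/2 = 694 N
τ_a = K_W·8F_aD/(πd³) = 1.2052 × 71.219 = 85.833 MPa
τ_m = K_s·8F_mD/(πd³) = 1.0691 × 116.02 = 124.04 MPa
Soderberg: 1/n_f = τ_a/S_se + τ_m/S_sy = 85.833/376 + 124.04/665 = 0.22828 + 0.18652 = 0.4148
n_f = 1/0.4148 = 2.411

2.41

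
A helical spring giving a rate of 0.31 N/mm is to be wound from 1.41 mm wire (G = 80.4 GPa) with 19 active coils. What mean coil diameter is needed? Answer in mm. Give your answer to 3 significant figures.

D = (Gd⁴/(8N_a·k))^(1/3) = (80.4×10³·1.41⁴/(8·19·0.31))^(1/3)
  = (6744.15)^(1/3) = 18.8934 mm

18.9 mm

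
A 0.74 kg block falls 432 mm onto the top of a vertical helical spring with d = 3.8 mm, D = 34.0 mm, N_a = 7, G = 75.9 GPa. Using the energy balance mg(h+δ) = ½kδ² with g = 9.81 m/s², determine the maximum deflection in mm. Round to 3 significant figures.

30.6 mm

k = Gd⁴/(8D³N_a) = (75.9×10³)(3.8⁴)/(8·34.0³·7) = 7.1904 N/mm
W = mg = 0.74 × 9.81 = 7.2594 N
½kδ² − Wδ − Wh = 0 → δ = (W + √(W² + 2kWh))/k
δ = (7.2594 + √(52.699 + 45098.9))/7.1904 = (7.2594 + 212.49)/7.1904 = 30.561 mm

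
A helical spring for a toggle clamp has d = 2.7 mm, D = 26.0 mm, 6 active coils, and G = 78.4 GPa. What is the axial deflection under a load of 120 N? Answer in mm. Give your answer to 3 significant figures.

24.3 mm

k = Gd⁴/(8D³N_a) = (78.4×10³)(2.7⁴)/(8·26.0³·6) = 4.9387 N/mm
δ = F/k = 120 / 4.9387 = 24.298 mm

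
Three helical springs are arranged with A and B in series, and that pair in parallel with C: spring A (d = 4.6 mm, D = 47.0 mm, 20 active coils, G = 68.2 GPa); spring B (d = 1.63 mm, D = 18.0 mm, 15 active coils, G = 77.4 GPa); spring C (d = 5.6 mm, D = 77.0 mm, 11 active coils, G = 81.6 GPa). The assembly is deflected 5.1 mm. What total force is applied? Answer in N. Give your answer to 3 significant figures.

13.0 N

k_A = Gd⁴/(8D³N_a) = (68.2×10³)(4.6⁴)/(8·47.0³·20) = 1.8382 N/mm
k_B = Gd⁴/(8D³N_a) = (77.4×10³)(1.63⁴)/(8·18.0³·15) = 0.78072 N/mm
k_C = Gd⁴/(8D³N_a) = (81.6×10³)(5.6⁴)/(8·77.0³·11) = 1.9975 N/mm
Springs A,B series: k_AB = 1/(1/1.8382+1/0.78072) = 0.54798 N/mm; parallel with C: k_eq = 0.54798+1.9975 = 2.5455 N/mm
F = k_eq·δ = 2.5455·5.1 = 12.982 N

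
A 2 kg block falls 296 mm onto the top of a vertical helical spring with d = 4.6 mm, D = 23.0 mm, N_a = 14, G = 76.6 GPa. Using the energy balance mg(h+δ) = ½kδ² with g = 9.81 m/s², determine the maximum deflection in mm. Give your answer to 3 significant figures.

22.3 mm

k = Gd⁴/(8D³N_a) = (76.6×10³)(4.6⁴)/(8·23.0³·14) = 25.169 N/mm
W = mg = 2 × 9.81 = 19.62 N
½kδ² − Wδ − Wh = 0 → δ = (W + √(W² + 2kWh))/k
δ = (19.62 + √(384.94 + 292334))/25.169 = (19.62 + 541.04)/25.169 = 22.276 mm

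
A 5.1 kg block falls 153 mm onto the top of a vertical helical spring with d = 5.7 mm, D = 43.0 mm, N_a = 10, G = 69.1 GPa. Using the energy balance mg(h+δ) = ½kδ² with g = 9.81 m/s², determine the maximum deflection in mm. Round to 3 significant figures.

k = Gd⁴/(8D³N_a) = (69.1×10³)(5.7⁴)/(8·43.0³·10) = 11.468 N/mm
W = mg = 5.1 × 9.81 = 50.031 N
½kδ² − Wδ − Wh = 0 → δ = (W + √(W² + 2kWh))/k
δ = (50.031 + √(2503.1 + 175567))/11.468 = (50.031 + 421.98)/11.468 = 41.16 mm

41.2 mm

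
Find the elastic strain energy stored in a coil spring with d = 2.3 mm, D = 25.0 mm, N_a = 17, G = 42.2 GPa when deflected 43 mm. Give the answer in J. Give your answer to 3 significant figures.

0.514 J

k = Gd⁴/(8D³N_a) = (42.2×10³)(2.3⁴)/(8·25.0³·17) = 0.55573 N/mm
U = ½kδ² = 0.5 × 0.55573 × 43² = 513.77 N·mm = 0.51377 J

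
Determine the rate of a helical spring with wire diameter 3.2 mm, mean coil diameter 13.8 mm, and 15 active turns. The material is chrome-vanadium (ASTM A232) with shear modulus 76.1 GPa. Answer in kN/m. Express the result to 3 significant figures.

k = Gd⁴/(8D³N_a) = (76.1×10³ × 3.2⁴) / (8 × 13.8³ × 15)
  = 7.97966e+06 / 315369 = 25.303 N/mm

25.3 kN/m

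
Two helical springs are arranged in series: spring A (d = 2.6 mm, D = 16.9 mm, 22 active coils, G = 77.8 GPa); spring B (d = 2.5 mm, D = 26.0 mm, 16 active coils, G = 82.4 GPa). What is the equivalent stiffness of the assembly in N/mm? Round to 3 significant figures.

1.07 N/mm

k_A = Gd⁴/(8D³N_a) = (77.8×10³)(2.6⁴)/(8·16.9³·22) = 4.185 N/mm
k_B = Gd⁴/(8D³N_a) = (82.4×10³)(2.5⁴)/(8·26.0³·16) = 1.4307 N/mm
Series: 1/k_eq = 1/4.185 + 1/1.4307 = 0.93789; k_eq = 1.0662 N/mm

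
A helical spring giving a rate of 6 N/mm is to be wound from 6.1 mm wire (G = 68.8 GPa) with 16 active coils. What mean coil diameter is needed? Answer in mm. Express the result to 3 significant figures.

49.9 mm

D = (Gd⁴/(8N_a·k))^(1/3) = (68.8×10³·6.1⁴/(8·16·6))^(1/3)
  = (124036)^(1/3) = 49.8711 mm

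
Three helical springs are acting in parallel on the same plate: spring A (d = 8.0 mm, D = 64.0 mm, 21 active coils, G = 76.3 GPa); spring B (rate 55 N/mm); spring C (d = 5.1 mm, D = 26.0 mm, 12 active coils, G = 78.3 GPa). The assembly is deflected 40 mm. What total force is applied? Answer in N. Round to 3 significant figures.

k_A = Gd⁴/(8D³N_a) = (76.3×10³)(8.0⁴)/(8·64.0³·21) = 7.0964 N/mm
k_C = Gd⁴/(8D³N_a) = (78.3×10³)(5.1⁴)/(8·26.0³·12) = 31.394 N/mm
Parallel: k_eq = 7.0964 + 55 + 31.394 = 93.491 N/mm
F = k_eq·δ = 93.491·40 = 3739.6 N

3740 N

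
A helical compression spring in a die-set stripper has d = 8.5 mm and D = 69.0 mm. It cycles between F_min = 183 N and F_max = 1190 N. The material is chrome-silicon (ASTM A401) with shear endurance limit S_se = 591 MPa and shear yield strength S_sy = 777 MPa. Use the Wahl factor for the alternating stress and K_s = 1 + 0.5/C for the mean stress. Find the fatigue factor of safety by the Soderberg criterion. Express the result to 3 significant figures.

1.80

C = D/d = 69.0/8.5 = 8.1176; K_W = (4C−1)/(4C−4)+0.615/C = 1.1811; K_s = 1+0.5/C = 1.0616
F_a = (F_max−F_min)/2 = 503.5 N; F_m = (F_max+F_min)/2 = 686.5 N
τ_a = K_W·8F_aD/(πd³) = 1.1811 × 144.06 = 170.15 MPa
τ_m = K_s·8F_mD/(πd³) = 1.0616 × 196.41 = 208.51 MPa
Soderberg: 1/n_f = τ_a/S_se + τ_m/S_sy = 170.15/591 + 208.51/777 = 0.28790 + 0.26836 = 0.55626
n_f = 1/0.55626 = 1.798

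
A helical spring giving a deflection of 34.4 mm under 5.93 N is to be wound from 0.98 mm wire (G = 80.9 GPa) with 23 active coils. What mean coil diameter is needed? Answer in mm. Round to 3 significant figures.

13.3 mm

Required rate k = F/δ = 5.93/34.4 = 0.17238 N/mm
D = (Gd⁴/(8N_a·k))^(1/3) = (80.9×10³·0.98⁴/(8·23·0.17238))^(1/3)
  = (2352.55)^(1/3) = 13.2998 mm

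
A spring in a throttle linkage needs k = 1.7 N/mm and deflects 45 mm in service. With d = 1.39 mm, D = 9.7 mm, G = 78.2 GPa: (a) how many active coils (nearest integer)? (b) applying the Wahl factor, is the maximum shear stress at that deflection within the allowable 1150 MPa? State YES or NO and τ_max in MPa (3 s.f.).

(a) 24 coils; (b) YES, τ_max = 837 MPa

N_a = Gd⁴/(8D³k) = (78.2×10³)(1.39⁴)/(8·9.7³·1.7) = 23.52 → N_a = 24
Actual rate k = Gd⁴/(8D³·24) = 1.6659 N/mm
Working load F = kδ = 1.6659·45 = 74.966 N
C = 9.7/1.39 = 6.9784; K_W = (4C−1)/(4C−4)+0.615/C = 1.2136
τ_max = K_W·8FD/(πd³) = 1.2136·689.49 = 836.75 MPa
τ_max ≤ 1150 MPa → acceptable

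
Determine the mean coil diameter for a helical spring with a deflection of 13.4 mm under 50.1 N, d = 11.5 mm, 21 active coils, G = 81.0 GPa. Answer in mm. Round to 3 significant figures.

Required rate k = F/δ = 50.1/13.4 = 3.7388 N/mm
D = (Gd⁴/(8N_a·k))^(1/3) = (81.0×10³·11.5⁴/(8·21·3.7388))^(1/3)
  = (2.25546e+06)^(1/3) = 131.1429 mm

131 mm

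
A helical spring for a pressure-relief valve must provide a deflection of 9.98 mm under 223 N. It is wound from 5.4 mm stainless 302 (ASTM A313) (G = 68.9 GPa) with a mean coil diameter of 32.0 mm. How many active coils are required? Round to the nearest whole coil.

10

Required rate k = F/δ = 223/9.98 = 22.345 N/mm
N_a = Gd⁴/(8D³k) = (68.9×10³ × 5.4⁴)/(8 × 32.0³ × 22.345)
    = 5.85861e+07 / 5.85753e+06 = 10 → 10 coils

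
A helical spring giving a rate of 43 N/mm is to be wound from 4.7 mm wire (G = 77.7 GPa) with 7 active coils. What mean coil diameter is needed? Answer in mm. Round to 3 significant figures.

25.1 mm

D = (Gd⁴/(8N_a·k))^(1/3) = (77.7×10³·4.7⁴/(8·7·43))^(1/3)
  = (15745.5)^(1/3) = 25.0641 mm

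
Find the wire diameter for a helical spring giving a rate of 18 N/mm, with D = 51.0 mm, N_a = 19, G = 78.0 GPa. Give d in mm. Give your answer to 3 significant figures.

8.26 mm

d = (8D³N_a·k / G)^(1/4) = (8·51.0³·19·18 / (78.0×10³))^0.25
  = (4653)^0.25 = 8.2591 mm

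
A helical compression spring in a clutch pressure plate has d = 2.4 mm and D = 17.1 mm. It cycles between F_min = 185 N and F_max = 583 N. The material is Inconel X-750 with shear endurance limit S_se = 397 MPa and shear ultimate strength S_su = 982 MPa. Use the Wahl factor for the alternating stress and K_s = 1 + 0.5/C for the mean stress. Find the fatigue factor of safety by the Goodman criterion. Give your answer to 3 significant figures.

0.310

C = D/d = 17.1/2.4 = 7.1250; K_W = (4C−1)/(4C−4)+0.615/C = 1.2088; K_s = 1+0.5/C = 1.0702
F_a = (F_max−F_min)/2 = 199 N; F_m = (F_max+F_min)/2 = 384 N
τ_a = K_W·8F_aD/(πd³) = 1.2088 × 626.84 = 757.7 MPa
τ_m = K_s·8F_mD/(πd³) = 1.0702 × 1209.6 = 1294.5 MPa
Goodman: 1/n_f = τ_a/S_se + τ_m/S_su = 757.7/397 + 1294.5/982 = 1.90856 + 1.31819 = 3.2268
n_f = 1/3.2268 = 0.3099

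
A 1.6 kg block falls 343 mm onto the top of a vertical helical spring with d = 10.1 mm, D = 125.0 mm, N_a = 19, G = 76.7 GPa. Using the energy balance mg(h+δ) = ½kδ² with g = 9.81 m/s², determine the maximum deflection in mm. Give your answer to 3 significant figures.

k = Gd⁴/(8D³N_a) = (76.7×10³)(10.1⁴)/(8·125.0³·19) = 2.6885 N/mm
W = mg = 1.6 × 9.81 = 15.696 N
½kδ² − Wδ − Wh = 0 → δ = (W + √(W² + 2kWh))/k
δ = (15.696 + √(246.36 + 28948.1))/2.6885 = (15.696 + 170.86)/2.6885 = 69.392 mm

69.4 mm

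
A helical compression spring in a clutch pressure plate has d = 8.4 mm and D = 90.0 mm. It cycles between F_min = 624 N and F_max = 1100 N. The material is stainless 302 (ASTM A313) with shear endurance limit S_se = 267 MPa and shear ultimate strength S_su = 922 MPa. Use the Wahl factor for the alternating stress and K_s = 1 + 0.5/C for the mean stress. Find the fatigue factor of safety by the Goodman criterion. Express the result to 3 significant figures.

C = D/d = 90.0/8.4 = 10.7143; K_W = (4C−1)/(4C−4)+0.615/C = 1.1346; K_s = 1+0.5/C = 1.0467
F_a = (F_max−F_min)/2 = 238 N; F_m = (F_max+F_min)/2 = 862 N
τ_a = K_W·8F_aD/(πd³) = 1.1346 × 92.028 = 104.42 MPa
τ_m = K_s·8F_mD/(πd³) = 1.0467 × 333.31 = 348.87 MPa
Goodman: 1/n_f = τ_a/S_se + τ_m/S_su = 104.42/267 + 348.87/922 = 0.39107 + 0.37838 = 0.76945
n_f = 1/0.76945 = 1.3

1.30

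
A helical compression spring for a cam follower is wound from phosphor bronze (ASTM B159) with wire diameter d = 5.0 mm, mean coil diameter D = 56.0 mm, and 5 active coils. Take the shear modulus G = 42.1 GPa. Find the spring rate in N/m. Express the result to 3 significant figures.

3750 N/m

k = Gd⁴/(8D³N_a) = (42.1×10³ × 5.0⁴) / (8 × 56.0³ × 5)
  = 2.63125e+07 / 7.02464e+06 = 3.7457 N/mm = 3745.7 N/m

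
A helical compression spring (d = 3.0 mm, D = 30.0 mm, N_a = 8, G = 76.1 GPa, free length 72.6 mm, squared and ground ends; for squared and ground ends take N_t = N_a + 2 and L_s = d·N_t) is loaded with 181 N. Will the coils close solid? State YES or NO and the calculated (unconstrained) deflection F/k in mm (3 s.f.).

k = Gd⁴/(8D³N_a) = (76.1×10³)(3.0⁴)/(8·30.0³·8) = 3.5672 N/mm
N_t = 10; L_s = 3.0·10 = 30 mm; δ_solid = L₀ − L_s = 72.6 − 30 = 42.6 mm
δ = F/k = 181/3.5672 = 50.74 mm
δ ≥ δ_solid → spring goes solid

YES, δ = 50.7 mm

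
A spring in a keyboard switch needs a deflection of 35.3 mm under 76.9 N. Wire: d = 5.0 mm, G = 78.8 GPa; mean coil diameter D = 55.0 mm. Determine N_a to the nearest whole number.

17

Required rate k = F/δ = 76.9/35.3 = 2.1785 N/mm
N_a = Gd⁴/(8D³k) = (78.8×10³ × 5.0⁴)/(8 × 55.0³ × 2.1785)
    = 4.925e+07 / 2.89954e+06 = 16.99 → 17 coils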